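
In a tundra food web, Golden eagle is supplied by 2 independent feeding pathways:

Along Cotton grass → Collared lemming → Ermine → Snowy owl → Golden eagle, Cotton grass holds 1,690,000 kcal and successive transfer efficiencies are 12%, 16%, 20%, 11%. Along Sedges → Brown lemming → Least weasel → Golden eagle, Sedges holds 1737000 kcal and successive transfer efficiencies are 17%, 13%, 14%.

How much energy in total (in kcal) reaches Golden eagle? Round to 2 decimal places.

6088.13 kcal

Via Cotton grass: 1690000 × 0.12 × 0.16 × 0.2 × 0.11 = 713.856 kcal
Via Sedges: 1737000 × 0.17 × 0.13 × 0.14 = 5374.278 kcal
Total at Golden eagle: 713.856 + 5374.278 = 6088.134 kcal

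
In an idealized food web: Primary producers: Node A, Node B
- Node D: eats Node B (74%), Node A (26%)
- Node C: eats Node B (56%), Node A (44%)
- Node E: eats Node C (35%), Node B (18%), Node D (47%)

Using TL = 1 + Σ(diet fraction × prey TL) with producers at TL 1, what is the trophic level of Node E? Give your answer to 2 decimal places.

2.82

Node C: 1 + (0.56×1 + 0.44×1) = 2
Node D: 1 + (0.74×1 + 0.26×1) = 2
Node E: 1 + (0.35×2 + 0.18×1 + 0.47×2) = 2.82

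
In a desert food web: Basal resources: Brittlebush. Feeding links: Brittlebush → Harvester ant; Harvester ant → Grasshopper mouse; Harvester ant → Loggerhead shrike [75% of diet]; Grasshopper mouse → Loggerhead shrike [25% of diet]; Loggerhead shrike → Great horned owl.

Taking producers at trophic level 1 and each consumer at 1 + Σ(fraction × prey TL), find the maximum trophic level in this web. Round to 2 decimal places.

Harvester ant: 1 + 1 = 2
Grasshopper mouse: 1 + 2 = 3
Loggerhead shrike: 1 + (0.75×2 + 0.25×3) = 3.25
Great horned owl: 1 + 3.25 = 4.25

4.25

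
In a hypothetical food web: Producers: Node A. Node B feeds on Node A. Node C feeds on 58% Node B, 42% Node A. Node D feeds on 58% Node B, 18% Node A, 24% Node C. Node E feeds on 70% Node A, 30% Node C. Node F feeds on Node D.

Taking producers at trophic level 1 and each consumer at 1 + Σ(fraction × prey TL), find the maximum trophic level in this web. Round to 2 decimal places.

3.96

Node B: 1 + 1 = 2
Node C: 1 + (0.58×2 + 0.42×1) = 2.58
Node D: 1 + (0.58×2 + 0.18×1 + 0.24×2.58) = 2.9592
Node E: 1 + (0.7×1 + 0.3×2.58) = 2.474
Node F: 1 + 2.9592 = 3.9592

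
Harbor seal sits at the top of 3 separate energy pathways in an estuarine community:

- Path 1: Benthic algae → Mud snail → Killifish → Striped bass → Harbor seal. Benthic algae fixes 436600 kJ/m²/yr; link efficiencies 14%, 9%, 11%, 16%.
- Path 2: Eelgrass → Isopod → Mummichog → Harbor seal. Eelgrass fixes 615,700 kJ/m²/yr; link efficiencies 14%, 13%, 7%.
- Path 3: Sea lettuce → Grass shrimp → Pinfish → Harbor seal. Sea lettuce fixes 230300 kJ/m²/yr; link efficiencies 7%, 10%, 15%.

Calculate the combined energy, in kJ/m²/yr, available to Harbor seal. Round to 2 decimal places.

Path 1: 436600 × 0.14 × 0.09 × 0.11 × 0.16 = 96.820416 kJ/m²/yr
Path 2: 615700 × 0.14 × 0.13 × 0.07 = 784.4018 kJ/m²/yr
Path 3: 230300 × 0.07 × 0.1 × 0.15 = 241.815 kJ/m²/yr
Total at Harbor seal: 96.820416 + 784.4018 + 241.815 = 1123.037216 kJ/m²/yr

1123.04 kJ/m²/yr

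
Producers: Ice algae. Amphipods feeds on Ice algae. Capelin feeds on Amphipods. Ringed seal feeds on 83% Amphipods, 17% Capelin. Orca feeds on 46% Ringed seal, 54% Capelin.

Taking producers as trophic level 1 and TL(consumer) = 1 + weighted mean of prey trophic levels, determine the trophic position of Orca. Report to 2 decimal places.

4.08

Amphipods: 1 + 1 = 2
Capelin: 1 + 2 = 3
Ringed seal: 1 + (0.83×2 + 0.17×3) = 3.17
Orca: 1 + (0.46×3.17 + 0.54×3) = 4.0782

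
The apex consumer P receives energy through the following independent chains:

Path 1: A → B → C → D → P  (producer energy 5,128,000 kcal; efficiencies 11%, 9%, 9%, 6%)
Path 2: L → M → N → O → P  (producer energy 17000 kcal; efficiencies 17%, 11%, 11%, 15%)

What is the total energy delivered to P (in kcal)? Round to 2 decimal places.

279.39 kcal

Path 1: 5128000 × 0.11 × 0.09 × 0.09 × 0.06 = 274.14288 kcal
Path 2: 17000 × 0.17 × 0.11 × 0.11 × 0.15 = 5.24535 kcal
Total at P: 274.14288 + 5.24535 = 279.38823 kcal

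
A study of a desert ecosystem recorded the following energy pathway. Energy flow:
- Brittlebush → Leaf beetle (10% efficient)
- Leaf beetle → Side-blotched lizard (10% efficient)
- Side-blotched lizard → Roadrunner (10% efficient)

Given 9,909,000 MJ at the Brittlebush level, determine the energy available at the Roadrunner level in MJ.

Leaf beetle: 9909000 × 0.1 = 990900 MJ
Side-blotched lizard: 990900 × 0.1 = 99090 MJ
Roadrunner: 99090 × 0.1 = 9909 MJ

9909 MJ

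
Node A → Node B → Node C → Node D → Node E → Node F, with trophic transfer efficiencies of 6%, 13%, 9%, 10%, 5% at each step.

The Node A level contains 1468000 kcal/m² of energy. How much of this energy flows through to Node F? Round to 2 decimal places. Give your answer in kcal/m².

5.15 kcal/m²

Node B: 1468000 × 0.06 = 88080 kcal/m²
Node C: 88080 × 0.13 = 11450.4 kcal/m²
Node D: 11450.4 × 0.09 = 1030.536 kcal/m²
Node E: 1030.536 × 0.1 = 103.0536 kcal/m²
Node F: 103.0536 × 0.05 = 5.15268 kcal/m²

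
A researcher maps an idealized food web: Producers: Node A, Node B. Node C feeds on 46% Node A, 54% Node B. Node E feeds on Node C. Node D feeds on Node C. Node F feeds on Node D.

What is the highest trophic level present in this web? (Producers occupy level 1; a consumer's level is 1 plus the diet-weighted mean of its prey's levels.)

Node C: 1 + (0.46×1 + 0.54×1) = 2
Node D: 1 + 2 = 3
Node E: 1 + 2 = 3
Node F: 1 + 3 = 4

4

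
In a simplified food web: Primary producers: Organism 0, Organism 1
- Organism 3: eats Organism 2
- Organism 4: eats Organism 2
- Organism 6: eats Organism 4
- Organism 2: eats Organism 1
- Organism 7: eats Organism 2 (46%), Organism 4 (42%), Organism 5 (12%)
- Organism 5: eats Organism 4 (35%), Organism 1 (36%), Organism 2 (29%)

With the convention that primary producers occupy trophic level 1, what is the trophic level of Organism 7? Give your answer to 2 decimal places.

3.54

Organism 2: 1 + 1 = 2
Organism 3: 1 + 2 = 3
Organism 4: 1 + 2 = 3
Organism 5: 1 + (0.35×3 + 0.36×1 + 0.29×2) = 2.99
Organism 6: 1 + 3 = 4
Organism 7: 1 + (0.46×2 + 0.42×3 + 0.12×2.99) = 3.5388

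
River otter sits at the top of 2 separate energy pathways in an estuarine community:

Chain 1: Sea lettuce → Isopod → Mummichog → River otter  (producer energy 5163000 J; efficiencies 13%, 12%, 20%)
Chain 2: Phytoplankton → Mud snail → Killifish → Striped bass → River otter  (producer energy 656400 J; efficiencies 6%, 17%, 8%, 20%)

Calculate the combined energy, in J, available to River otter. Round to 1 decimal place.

16215.7 J

Chain 1: 5163000 × 0.13 × 0.12 × 0.2 = 16108.56 J
Chain 2: 656400 × 0.06 × 0.17 × 0.08 × 0.2 = 107.12448 J
Total at River otter: 16108.56 + 107.12448 = 16215.68448 J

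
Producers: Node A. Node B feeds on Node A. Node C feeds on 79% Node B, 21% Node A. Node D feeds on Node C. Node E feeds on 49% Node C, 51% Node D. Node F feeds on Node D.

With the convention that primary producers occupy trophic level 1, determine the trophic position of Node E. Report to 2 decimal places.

4.30

Node B: 1 + 1 = 2
Node C: 1 + (0.79×2 + 0.21×1) = 2.79
Node D: 1 + 2.79 = 3.79
Node E: 1 + (0.49×2.79 + 0.51×3.79) = 4.3
Node F: 1 + 3.79 = 4.79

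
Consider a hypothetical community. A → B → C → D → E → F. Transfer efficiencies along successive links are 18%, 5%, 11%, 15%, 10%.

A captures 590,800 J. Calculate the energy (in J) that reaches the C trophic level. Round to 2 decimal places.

5317.20 J

B: 590800 × 0.18 = 106344 J
C: 106344 × 0.05 = 5317.2 J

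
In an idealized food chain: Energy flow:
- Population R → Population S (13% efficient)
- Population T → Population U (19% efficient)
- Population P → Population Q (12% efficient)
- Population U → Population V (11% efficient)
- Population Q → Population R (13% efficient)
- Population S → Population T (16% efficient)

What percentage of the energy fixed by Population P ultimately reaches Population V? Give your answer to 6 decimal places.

0.000678%

Product of link efficiencies: 0.12 × 0.13 × 0.13 × 0.16 × 0.19 × 0.11 = 0.000006781632
As a percentage: 0.000006781632 × 100 = 0.000678%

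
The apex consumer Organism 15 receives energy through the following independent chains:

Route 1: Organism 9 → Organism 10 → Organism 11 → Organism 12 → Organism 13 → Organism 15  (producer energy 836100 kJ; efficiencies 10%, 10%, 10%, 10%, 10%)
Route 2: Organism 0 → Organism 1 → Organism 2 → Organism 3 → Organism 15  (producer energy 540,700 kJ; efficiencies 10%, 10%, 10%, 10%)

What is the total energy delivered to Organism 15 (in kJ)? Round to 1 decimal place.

Route 1: 836100 × 0.1 × 0.1 × 0.1 × 0.1 × 0.1 = 8.361 kJ
Route 2: 540700 × 0.1 × 0.1 × 0.1 × 0.1 = 54.07 kJ
Total at Organism 15: 8.361 + 54.07 = 62.431 kJ

62.4 kJ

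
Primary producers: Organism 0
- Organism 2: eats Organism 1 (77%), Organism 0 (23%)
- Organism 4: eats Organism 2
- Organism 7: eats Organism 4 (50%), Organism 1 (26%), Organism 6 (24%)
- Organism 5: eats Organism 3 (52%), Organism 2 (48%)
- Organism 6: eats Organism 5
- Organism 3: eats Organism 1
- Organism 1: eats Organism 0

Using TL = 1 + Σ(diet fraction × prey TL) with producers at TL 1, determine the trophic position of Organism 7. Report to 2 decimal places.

Organism 1: 1 + 1 = 2
Organism 2: 1 + (0.77×2 + 0.23×1) = 2.77
Organism 3: 1 + 2 = 3
Organism 4: 1 + 2.77 = 3.77
Organism 5: 1 + (0.52×3 + 0.48×2.77) = 3.8896
Organism 6: 1 + 3.8896 = 4.8896
Organism 7: 1 + (0.5×3.77 + 0.26×2 + 0.24×4.8896) = 4.578504

4.58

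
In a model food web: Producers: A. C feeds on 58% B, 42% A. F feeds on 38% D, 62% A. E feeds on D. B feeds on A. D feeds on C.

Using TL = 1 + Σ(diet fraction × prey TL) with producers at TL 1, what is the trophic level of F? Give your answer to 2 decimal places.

B: 1 + 1 = 2
C: 1 + (0.58×2 + 0.42×1) = 2.58
D: 1 + 2.58 = 3.58
E: 1 + 3.58 = 4.58
F: 1 + (0.38×3.58 + 0.62×1) = 2.9804

2.98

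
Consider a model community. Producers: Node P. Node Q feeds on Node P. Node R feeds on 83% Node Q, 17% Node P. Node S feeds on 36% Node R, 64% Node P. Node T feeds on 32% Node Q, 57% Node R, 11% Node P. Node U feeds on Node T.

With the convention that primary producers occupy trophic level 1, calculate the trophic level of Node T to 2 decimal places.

Node Q: 1 + 1 = 2
Node R: 1 + (0.83×2 + 0.17×1) = 2.83
Node S: 1 + (0.36×2.83 + 0.64×1) = 2.6588
Node T: 1 + (0.32×2 + 0.57×2.83 + 0.11×1) = 3.3631
Node U: 1 + 3.3631 = 4.3631

3.36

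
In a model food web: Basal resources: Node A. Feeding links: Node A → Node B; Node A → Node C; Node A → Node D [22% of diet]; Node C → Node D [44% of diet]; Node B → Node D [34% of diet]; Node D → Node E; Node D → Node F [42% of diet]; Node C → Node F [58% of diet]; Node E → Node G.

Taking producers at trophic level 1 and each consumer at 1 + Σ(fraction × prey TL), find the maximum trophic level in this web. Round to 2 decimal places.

4.78

Node B: 1 + 1 = 2
Node C: 1 + 1 = 2
Node D: 1 + (0.22×1 + 0.44×2 + 0.34×2) = 2.78
Node E: 1 + 2.78 = 3.78
Node F: 1 + (0.42×2.78 + 0.58×2) = 3.3276
Node G: 1 + 3.78 = 4.78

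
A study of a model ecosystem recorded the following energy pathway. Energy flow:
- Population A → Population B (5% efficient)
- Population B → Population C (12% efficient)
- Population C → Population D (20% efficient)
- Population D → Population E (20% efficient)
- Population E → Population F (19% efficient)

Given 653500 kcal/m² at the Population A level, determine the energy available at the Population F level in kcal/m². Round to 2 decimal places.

Population B: 653500 × 0.05 = 32675 kcal/m²
Population C: 32675 × 0.12 = 3921 kcal/m²
Population D: 3921 × 0.2 = 784.2 kcal/m²
Population E: 784.2 × 0.2 = 156.84 kcal/m²
Population F: 156.84 × 0.19 = 29.7996 kcal/m²

29.80 kcal/m²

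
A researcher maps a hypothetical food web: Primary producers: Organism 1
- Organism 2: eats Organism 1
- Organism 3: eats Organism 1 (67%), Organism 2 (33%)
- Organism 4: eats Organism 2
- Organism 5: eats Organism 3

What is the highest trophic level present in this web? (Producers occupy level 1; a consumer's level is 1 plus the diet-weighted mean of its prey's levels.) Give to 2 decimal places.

3.33

Organism 2: 1 + 1 = 2
Organism 3: 1 + (0.67×1 + 0.33×2) = 2.33
Organism 4: 1 + 2 = 3
Organism 5: 1 + 2.33 = 3.33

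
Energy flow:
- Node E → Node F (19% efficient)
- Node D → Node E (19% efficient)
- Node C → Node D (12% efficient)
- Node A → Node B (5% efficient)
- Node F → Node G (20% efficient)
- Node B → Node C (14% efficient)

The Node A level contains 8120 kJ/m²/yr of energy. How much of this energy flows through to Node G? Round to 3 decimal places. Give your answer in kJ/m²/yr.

Node B: 8120 × 0.05 = 406 kJ/m²/yr
Node C: 406 × 0.14 = 56.84 kJ/m²/yr
Node D: 56.84 × 0.12 = 6.8208 kJ/m²/yr
Node E: 6.8208 × 0.19 = 1.295952 kJ/m²/yr
Node F: 1.295952 × 0.19 = 0.24623088 kJ/m²/yr
Node G: 0.24623088 × 0.2 = 0.049246176 kJ/m²/yr

0.049 kJ/m²/yr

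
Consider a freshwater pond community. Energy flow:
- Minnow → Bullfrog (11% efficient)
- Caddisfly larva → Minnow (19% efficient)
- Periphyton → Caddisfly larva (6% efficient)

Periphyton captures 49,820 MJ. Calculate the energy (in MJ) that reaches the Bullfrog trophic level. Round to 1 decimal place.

62.5 MJ

Caddisfly larva: 49820 × 0.06 = 2989.2 MJ
Minnow: 2989.2 × 0.19 = 567.948 MJ
Bullfrog: 567.948 × 0.11 = 62.47428 MJ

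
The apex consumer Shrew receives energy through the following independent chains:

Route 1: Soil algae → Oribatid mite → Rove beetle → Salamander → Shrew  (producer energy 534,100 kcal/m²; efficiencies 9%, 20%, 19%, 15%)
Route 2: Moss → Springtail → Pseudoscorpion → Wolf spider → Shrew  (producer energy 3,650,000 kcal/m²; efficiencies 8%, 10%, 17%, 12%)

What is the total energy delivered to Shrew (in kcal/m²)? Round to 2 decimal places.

869.67 kcal/m²

Route 1: 534100 × 0.09 × 0.2 × 0.19 × 0.15 = 273.9933 kcal/m²
Route 2: 3650000 × 0.08 × 0.1 × 0.17 × 0.12 = 595.68 kcal/m²
Total at Shrew: 273.9933 + 595.68 = 869.6733 kcal/m²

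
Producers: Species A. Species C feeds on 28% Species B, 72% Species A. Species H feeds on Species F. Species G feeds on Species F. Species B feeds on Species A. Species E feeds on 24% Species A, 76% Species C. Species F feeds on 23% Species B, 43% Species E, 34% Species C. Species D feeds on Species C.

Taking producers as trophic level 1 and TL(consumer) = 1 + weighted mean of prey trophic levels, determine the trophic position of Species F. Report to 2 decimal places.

Species B: 1 + 1 = 2
Species C: 1 + (0.28×2 + 0.72×1) = 2.28
Species D: 1 + 2.28 = 3.28
Species E: 1 + (0.24×1 + 0.76×2.28) = 2.9728
Species F: 1 + (0.23×2 + 0.43×2.9728 + 0.34×2.28) = 3.513504
Species G: 1 + 3.513504 = 4.513504
Species H: 1 + 3.513504 = 4.513504

3.51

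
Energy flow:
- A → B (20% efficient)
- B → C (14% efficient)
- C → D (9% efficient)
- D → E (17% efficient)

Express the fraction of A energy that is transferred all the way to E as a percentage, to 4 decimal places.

0.0428%

Product of link efficiencies: 0.2 × 0.14 × 0.09 × 0.17 = 0.0004284
As a percentage: 0.0004284 × 100 = 0.0428%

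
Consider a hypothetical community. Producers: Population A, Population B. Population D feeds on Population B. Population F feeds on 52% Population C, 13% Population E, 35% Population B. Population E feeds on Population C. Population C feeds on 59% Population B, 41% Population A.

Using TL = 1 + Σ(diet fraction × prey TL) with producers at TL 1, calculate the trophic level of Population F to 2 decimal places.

2.78

Population C: 1 + (0.59×1 + 0.41×1) = 2
Population D: 1 + 1 = 2
Population E: 1 + 2 = 3
Population F: 1 + (0.52×2 + 0.13×3 + 0.35×1) = 2.78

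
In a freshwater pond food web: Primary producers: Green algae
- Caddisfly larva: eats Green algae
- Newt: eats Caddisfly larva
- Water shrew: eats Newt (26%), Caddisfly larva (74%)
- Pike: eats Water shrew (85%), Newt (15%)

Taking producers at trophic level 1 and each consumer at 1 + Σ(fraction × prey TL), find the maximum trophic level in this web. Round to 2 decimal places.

4.22

Caddisfly larva: 1 + 1 = 2
Newt: 1 + 2 = 3
Water shrew: 1 + (0.26×3 + 0.74×2) = 3.26
Pike: 1 + (0.85×3.26 + 0.15×3) = 4.221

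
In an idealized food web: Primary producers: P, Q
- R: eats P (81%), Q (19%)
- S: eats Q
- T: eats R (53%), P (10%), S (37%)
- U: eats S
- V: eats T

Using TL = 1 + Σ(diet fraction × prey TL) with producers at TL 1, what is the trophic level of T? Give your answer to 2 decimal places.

2.90

R: 1 + (0.81×1 + 0.19×1) = 2
S: 1 + 1 = 2
T: 1 + (0.53×2 + 0.1×1 + 0.37×2) = 2.9
U: 1 + 2 = 3
V: 1 + 2.9 = 3.9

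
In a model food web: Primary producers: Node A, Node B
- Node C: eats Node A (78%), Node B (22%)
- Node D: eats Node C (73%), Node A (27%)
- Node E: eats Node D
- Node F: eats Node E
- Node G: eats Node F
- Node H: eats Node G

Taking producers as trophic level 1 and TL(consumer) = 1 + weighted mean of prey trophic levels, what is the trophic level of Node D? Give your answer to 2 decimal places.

2.73

Node C: 1 + (0.78×1 + 0.22×1) = 2
Node D: 1 + (0.73×2 + 0.27×1) = 2.73
Node E: 1 + 2.73 = 3.73
Node F: 1 + 3.73 = 4.73
Node G: 1 + 4.73 = 5.73
Node H: 1 + 5.73 = 6.73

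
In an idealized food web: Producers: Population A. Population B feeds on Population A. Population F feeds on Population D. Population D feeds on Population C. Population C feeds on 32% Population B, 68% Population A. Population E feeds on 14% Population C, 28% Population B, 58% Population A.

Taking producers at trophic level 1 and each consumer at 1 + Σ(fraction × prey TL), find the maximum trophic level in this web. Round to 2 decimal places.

4.32

Population B: 1 + 1 = 2
Population C: 1 + (0.32×2 + 0.68×1) = 2.32
Population D: 1 + 2.32 = 3.32
Population E: 1 + (0.14×2.32 + 0.28×2 + 0.58×1) = 2.4648
Population F: 1 + 3.32 = 4.32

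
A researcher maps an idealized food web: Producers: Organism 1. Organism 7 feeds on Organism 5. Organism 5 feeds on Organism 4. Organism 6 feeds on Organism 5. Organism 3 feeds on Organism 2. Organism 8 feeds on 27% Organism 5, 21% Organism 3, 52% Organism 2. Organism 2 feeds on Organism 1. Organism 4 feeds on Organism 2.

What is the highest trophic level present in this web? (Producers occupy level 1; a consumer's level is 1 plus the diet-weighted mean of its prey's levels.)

5

Organism 2: 1 + 1 = 2
Organism 3: 1 + 2 = 3
Organism 4: 1 + 2 = 3
Organism 5: 1 + 3 = 4
Organism 6: 1 + 4 = 5
Organism 7: 1 + 4 = 5
Organism 8: 1 + (0.27×4 + 0.21×3 + 0.52×2) = 3.75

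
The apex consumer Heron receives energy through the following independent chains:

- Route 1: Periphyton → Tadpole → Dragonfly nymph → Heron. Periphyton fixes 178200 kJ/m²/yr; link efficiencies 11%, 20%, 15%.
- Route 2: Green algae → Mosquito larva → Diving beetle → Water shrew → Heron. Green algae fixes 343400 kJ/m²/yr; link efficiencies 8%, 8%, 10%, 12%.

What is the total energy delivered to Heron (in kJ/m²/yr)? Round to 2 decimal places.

614.43 kJ/m²/yr

Route 1: 178200 × 0.11 × 0.2 × 0.15 = 588.06 kJ/m²/yr
Route 2: 343400 × 0.08 × 0.08 × 0.1 × 0.12 = 26.37312 kJ/m²/yr
Total at Heron: 588.06 + 26.37312 = 614.43312 kJ/m²/yr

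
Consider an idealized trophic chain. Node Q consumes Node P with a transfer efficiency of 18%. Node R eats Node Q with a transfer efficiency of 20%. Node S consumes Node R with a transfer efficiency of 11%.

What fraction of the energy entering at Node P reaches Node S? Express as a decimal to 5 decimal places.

0.00396

Product of link efficiencies: 0.18 × 0.2 × 0.11 = 0.00396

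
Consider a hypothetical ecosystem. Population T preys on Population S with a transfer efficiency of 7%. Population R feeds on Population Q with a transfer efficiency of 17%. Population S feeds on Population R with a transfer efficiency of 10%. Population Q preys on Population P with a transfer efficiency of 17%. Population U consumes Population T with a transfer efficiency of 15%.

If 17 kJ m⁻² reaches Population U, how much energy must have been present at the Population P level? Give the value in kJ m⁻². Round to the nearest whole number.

560224 kJ m⁻²

Cumulative transfer efficiency: 0.17 × 0.17 × 0.1 × 0.07 × 0.15 = 0.000030345
Population P energy = 17 / 0.000030345 = 560224 kJ m⁻²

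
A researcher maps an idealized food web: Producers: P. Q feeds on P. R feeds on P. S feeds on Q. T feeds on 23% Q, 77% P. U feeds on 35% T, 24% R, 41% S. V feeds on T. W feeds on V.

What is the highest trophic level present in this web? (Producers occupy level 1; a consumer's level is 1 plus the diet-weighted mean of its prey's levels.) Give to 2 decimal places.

Q: 1 + 1 = 2
R: 1 + 1 = 2
S: 1 + 2 = 3
T: 1 + (0.23×2 + 0.77×1) = 2.23
U: 1 + (0.35×2.23 + 0.24×2 + 0.41×3) = 3.4905
V: 1 + 2.23 = 3.23
W: 1 + 3.23 = 4.23

4.23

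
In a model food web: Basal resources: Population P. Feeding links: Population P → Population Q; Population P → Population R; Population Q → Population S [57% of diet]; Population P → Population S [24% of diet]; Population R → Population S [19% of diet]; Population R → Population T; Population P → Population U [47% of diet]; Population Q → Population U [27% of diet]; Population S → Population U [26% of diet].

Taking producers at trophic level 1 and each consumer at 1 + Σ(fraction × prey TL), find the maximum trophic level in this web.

Population Q: 1 + 1 = 2
Population R: 1 + 1 = 2
Population S: 1 + (0.57×2 + 0.24×1 + 0.19×2) = 2.76
Population T: 1 + 2 = 3
Population U: 1 + (0.47×1 + 0.27×2 + 0.26×2.76) = 2.7276

3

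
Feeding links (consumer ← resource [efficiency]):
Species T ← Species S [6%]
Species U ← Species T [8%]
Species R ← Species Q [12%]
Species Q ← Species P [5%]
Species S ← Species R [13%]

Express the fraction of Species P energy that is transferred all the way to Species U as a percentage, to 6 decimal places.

Product of link efficiencies: 0.05 × 0.12 × 0.13 × 0.06 × 0.08 = 0.000003744
As a percentage: 0.000003744 × 100 = 0.000374%

0.000374%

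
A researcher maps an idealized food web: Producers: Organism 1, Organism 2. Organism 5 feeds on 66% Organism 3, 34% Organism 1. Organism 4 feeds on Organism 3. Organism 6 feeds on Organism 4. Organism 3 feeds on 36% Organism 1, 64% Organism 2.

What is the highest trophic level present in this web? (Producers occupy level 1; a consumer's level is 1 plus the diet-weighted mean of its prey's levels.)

4

Organism 3: 1 + (0.36×1 + 0.64×1) = 2
Organism 4: 1 + 2 = 3
Organism 5: 1 + (0.66×2 + 0.34×1) = 2.66
Organism 6: 1 + 3 = 4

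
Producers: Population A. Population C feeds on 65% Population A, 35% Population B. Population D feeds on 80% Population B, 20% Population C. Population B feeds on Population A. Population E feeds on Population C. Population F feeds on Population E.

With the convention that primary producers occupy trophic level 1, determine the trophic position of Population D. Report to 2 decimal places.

3.07

Population B: 1 + 1 = 2
Population C: 1 + (0.65×1 + 0.35×2) = 2.35
Population D: 1 + (0.8×2 + 0.2×2.35) = 3.07
Population E: 1 + 2.35 = 3.35
Population F: 1 + 3.35 = 4.35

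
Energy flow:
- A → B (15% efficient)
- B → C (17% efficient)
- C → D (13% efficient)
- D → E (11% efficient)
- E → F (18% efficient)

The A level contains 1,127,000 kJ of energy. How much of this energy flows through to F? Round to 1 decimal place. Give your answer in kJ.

B: 1127000 × 0.15 = 169050 kJ
C: 169050 × 0.17 = 28738.5 kJ
D: 28738.5 × 0.13 = 3736.005 kJ
E: 3736.005 × 0.11 = 410.96055 kJ
F: 410.96055 × 0.18 = 73.972899 kJ

74.0 kJ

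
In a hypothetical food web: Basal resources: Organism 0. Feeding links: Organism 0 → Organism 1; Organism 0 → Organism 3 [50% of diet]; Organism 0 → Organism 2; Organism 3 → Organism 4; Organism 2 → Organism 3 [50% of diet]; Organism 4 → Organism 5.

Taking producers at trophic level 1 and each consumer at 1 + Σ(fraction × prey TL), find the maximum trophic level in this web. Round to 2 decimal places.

4.50

Organism 1: 1 + 1 = 2
Organism 2: 1 + 1 = 2
Organism 3: 1 + (0.5×2 + 0.5×1) = 2.5
Organism 4: 1 + 2.5 = 3.5
Organism 5: 1 + 3.5 = 4.5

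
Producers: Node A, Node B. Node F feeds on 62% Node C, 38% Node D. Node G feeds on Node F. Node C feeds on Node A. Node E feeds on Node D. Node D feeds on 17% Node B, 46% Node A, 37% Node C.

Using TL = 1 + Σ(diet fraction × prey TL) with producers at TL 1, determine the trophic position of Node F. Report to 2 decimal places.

Node C: 1 + 1 = 2
Node D: 1 + (0.17×1 + 0.46×1 + 0.37×2) = 2.37
Node E: 1 + 2.37 = 3.37
Node F: 1 + (0.62×2 + 0.38×2.37) = 3.1406
Node G: 1 + 3.1406 = 4.1406

3.14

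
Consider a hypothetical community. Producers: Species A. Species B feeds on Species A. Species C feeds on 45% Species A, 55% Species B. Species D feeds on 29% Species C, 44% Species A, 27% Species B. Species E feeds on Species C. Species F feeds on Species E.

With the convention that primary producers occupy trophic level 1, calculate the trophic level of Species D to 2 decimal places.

2.72

Species B: 1 + 1 = 2
Species C: 1 + (0.45×1 + 0.55×2) = 2.55
Species D: 1 + (0.29×2.55 + 0.44×1 + 0.27×2) = 2.7195
Species E: 1 + 2.55 = 3.55
Species F: 1 + 3.55 = 4.55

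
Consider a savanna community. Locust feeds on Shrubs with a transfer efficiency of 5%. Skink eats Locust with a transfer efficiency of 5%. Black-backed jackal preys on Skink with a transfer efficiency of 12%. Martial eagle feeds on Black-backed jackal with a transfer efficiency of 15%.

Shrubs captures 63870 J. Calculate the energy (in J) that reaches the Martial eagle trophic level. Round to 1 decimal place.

Locust: 63870 × 0.05 = 3193.5 J
Skink: 3193.5 × 0.05 = 159.675 J
Black-backed jackal: 159.675 × 0.12 = 19.161 J
Martial eagle: 19.161 × 0.15 = 2.87415 J

2.9 J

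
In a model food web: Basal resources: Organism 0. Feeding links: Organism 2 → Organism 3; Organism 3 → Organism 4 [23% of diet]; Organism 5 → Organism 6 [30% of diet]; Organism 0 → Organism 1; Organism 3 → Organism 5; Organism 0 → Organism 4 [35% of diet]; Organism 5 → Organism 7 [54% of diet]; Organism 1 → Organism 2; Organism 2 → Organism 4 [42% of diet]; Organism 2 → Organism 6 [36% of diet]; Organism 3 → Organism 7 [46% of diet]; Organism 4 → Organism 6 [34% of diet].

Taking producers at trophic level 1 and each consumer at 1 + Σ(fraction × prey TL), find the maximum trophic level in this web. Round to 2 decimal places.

5.54

Organism 1: 1 + 1 = 2
Organism 2: 1 + 2 = 3
Organism 3: 1 + 3 = 4
Organism 4: 1 + (0.23×4 + 0.42×3 + 0.35×1) = 3.53
Organism 5: 1 + 4 = 5
Organism 6: 1 + (0.36×3 + 0.3×5 + 0.34×3.53) = 4.7802
Organism 7: 1 + (0.54×5 + 0.46×4) = 5.54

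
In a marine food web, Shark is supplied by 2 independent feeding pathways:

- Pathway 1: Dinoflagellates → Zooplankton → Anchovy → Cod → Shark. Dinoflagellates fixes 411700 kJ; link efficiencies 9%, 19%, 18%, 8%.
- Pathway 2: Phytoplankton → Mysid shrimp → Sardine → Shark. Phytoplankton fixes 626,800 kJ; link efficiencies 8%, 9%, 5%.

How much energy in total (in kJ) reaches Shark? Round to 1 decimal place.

327.0 kJ

Pathway 1: 411700 × 0.09 × 0.19 × 0.18 × 0.08 = 101.377008 kJ
Pathway 2: 626800 × 0.08 × 0.09 × 0.05 = 225.648 kJ
Total at Shark: 101.377008 + 225.648 = 327.025008 kJ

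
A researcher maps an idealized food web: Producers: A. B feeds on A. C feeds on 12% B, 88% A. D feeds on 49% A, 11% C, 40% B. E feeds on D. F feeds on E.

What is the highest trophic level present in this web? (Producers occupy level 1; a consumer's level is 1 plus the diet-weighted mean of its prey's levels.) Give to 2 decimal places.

4.52

B: 1 + 1 = 2
C: 1 + (0.12×2 + 0.88×1) = 2.12
D: 1 + (0.49×1 + 0.11×2.12 + 0.4×2) = 2.5232
E: 1 + 2.5232 = 3.5232
F: 1 + 3.5232 = 4.5232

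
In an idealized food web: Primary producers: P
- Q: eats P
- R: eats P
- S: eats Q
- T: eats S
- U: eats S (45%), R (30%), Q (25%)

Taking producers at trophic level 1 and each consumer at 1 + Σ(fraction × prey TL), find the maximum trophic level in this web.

Q: 1 + 1 = 2
R: 1 + 1 = 2
S: 1 + 2 = 3
T: 1 + 3 = 4
U: 1 + (0.45×3 + 0.3×2 + 0.25×2) = 3.45

4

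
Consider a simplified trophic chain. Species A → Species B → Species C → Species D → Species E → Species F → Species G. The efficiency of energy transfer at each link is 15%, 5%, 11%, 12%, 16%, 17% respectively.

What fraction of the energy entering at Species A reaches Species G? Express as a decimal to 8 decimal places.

0.00000269

Product of link efficiencies: 0.15 × 0.05 × 0.11 × 0.12 × 0.16 × 0.17 = 0.0000026928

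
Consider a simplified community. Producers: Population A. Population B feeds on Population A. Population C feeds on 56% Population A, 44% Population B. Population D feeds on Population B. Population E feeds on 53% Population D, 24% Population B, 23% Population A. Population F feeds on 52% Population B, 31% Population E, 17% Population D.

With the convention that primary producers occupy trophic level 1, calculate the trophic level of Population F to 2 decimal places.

Population B: 1 + 1 = 2
Population C: 1 + (0.56×1 + 0.44×2) = 2.44
Population D: 1 + 2 = 3
Population E: 1 + (0.53×3 + 0.24×2 + 0.23×1) = 3.3
Population F: 1 + (0.52×2 + 0.31×3.3 + 0.17×3) = 3.573

3.57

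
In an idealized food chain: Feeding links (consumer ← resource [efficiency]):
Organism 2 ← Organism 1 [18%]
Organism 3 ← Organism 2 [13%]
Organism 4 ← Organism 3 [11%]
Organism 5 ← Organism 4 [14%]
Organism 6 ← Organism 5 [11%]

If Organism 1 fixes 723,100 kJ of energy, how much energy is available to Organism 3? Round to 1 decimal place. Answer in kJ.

16920.5 kJ

Organism 2: 723100 × 0.18 = 130158 kJ
Organism 3: 130158 × 0.13 = 16920.54 kJ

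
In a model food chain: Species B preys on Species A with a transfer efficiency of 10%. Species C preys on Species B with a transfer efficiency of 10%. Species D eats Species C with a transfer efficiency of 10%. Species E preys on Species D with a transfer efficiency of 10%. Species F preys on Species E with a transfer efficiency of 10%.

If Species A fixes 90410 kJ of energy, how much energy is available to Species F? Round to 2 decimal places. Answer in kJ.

0.90 kJ

Species B: 90410 × 0.1 = 9041 kJ
Species C: 9041 × 0.1 = 904.1 kJ
Species D: 904.1 × 0.1 = 90.41 kJ
Species E: 90.41 × 0.1 = 9.041 kJ
Species F: 9.041 × 0.1 = 0.9041 kJ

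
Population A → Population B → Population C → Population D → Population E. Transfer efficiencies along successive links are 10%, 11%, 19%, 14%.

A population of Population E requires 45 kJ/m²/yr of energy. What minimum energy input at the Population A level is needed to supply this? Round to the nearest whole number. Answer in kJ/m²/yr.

Cumulative transfer efficiency: 0.1 × 0.11 × 0.19 × 0.14 = 0.0002926
Population A energy = 45 / 0.0002926 = 153794 kJ/m²/yr

153794 kJ/m²/yr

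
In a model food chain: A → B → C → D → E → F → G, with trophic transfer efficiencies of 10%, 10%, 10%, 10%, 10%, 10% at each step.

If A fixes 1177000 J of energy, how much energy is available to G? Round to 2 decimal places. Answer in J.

B: 1177000 × 0.1 = 117700 J
C: 117700 × 0.1 = 11770 J
D: 11770 × 0.1 = 1177 J
E: 1177 × 0.1 = 117.7 J
F: 117.7 × 0.1 = 11.77 J
G: 11.77 × 0.1 = 1.177 J

1.18 J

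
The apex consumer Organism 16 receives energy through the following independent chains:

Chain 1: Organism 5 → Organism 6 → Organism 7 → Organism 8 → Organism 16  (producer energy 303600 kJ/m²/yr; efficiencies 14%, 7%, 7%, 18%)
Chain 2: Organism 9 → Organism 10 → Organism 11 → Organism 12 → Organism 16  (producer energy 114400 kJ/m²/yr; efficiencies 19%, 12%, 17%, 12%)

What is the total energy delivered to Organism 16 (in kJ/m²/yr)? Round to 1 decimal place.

90.7 kJ/m²/yr

Chain 1: 303600 × 0.14 × 0.07 × 0.07 × 0.18 = 37.488528 kJ/m²/yr
Chain 2: 114400 × 0.19 × 0.12 × 0.17 × 0.12 = 53.209728 kJ/m²/yr
Total at Organism 16: 37.488528 + 53.209728 = 90.698256 kJ/m²/yr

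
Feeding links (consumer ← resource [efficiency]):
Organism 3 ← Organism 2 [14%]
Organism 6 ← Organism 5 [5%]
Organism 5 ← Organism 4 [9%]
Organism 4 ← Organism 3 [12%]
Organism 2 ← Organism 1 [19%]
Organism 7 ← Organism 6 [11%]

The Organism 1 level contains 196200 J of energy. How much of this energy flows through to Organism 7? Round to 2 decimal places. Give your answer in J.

Organism 2: 196200 × 0.19 = 37278 J
Organism 3: 37278 × 0.14 = 5218.92 J
Organism 4: 5218.92 × 0.12 = 626.2704 J
Organism 5: 626.2704 × 0.09 = 56.364336 J
Organism 6: 56.364336 × 0.05 = 2.8182168 J
Organism 7: 2.8182168 × 0.11 = 0.310003848 J

0.31 J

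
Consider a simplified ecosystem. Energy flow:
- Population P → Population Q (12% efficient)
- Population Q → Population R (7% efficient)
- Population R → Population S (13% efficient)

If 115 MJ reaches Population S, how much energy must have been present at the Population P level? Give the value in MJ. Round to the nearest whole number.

Cumulative transfer efficiency: 0.12 × 0.07 × 0.13 = 0.001092
Population P energy = 115 / 0.001092 = 105311 MJ

105311 MJ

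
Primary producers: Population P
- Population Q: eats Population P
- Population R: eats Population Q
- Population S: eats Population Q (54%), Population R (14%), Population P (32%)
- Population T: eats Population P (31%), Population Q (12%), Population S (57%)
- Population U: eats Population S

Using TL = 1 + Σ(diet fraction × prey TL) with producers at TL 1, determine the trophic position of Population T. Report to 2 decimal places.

Population Q: 1 + 1 = 2
Population R: 1 + 2 = 3
Population S: 1 + (0.54×2 + 0.14×3 + 0.32×1) = 2.82
Population T: 1 + (0.31×1 + 0.12×2 + 0.57×2.82) = 3.1574
Population U: 1 + 2.82 = 3.82

3.16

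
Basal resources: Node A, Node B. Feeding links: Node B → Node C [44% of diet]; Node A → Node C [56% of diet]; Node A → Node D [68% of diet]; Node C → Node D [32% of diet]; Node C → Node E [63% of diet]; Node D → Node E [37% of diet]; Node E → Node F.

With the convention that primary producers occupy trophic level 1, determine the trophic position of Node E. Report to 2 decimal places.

3.12

Node C: 1 + (0.44×1 + 0.56×1) = 2
Node D: 1 + (0.68×1 + 0.32×2) = 2.32
Node E: 1 + (0.63×2 + 0.37×2.32) = 3.1184
Node F: 1 + 3.1184 = 4.1184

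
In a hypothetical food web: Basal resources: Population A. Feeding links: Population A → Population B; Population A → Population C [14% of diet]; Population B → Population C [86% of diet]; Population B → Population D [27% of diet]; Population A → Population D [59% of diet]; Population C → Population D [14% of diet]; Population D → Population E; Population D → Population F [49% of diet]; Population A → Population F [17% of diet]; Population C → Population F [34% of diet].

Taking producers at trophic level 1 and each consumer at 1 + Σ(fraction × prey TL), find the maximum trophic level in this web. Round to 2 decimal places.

3.53

Population B: 1 + 1 = 2
Population C: 1 + (0.14×1 + 0.86×2) = 2.86
Population D: 1 + (0.27×2 + 0.59×1 + 0.14×2.86) = 2.5304
Population E: 1 + 2.5304 = 3.5304
Population F: 1 + (0.49×2.5304 + 0.17×1 + 0.34×2.86) = 3.382296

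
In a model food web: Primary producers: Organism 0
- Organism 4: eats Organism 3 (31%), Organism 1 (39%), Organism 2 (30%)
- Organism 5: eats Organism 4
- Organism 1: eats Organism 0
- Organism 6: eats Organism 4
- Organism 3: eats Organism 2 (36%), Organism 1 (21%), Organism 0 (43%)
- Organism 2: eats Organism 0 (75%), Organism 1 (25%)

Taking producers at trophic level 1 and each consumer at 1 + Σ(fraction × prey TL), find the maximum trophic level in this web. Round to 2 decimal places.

Organism 1: 1 + 1 = 2
Organism 2: 1 + (0.75×1 + 0.25×2) = 2.25
Organism 3: 1 + (0.36×2.25 + 0.21×2 + 0.43×1) = 2.66
Organism 4: 1 + (0.31×2.66 + 0.39×2 + 0.3×2.25) = 3.2796
Organism 5: 1 + 3.2796 = 4.2796
Organism 6: 1 + 3.2796 = 4.2796

4.28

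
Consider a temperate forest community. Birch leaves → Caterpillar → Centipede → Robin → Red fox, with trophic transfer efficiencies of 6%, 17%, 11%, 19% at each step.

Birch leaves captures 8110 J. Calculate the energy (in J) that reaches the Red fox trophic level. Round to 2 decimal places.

1.73 J

Caterpillar: 8110 × 0.06 = 486.6 J
Centipede: 486.6 × 0.17 = 82.722 J
Robin: 82.722 × 0.11 = 9.09942 J
Red fox: 9.09942 × 0.19 = 1.7288898 J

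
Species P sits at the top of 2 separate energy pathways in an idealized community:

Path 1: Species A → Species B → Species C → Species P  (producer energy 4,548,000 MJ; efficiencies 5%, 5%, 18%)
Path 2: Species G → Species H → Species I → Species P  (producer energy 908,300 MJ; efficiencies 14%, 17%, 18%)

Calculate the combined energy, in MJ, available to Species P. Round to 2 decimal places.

Path 1: 4548000 × 0.05 × 0.05 × 0.18 = 2046.6 MJ
Path 2: 908300 × 0.14 × 0.17 × 0.18 = 3891.1572 MJ
Total at Species P: 2046.6 + 3891.1572 = 5937.7572 MJ

5937.76 MJ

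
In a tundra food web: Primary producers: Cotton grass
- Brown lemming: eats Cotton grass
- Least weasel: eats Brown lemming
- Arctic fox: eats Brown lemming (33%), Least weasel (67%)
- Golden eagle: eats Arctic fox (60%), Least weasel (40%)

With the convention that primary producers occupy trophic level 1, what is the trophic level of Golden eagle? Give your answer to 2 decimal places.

4.40

Brown lemming: 1 + 1 = 2
Least weasel: 1 + 2 = 3
Arctic fox: 1 + (0.33×2 + 0.67×3) = 3.67
Golden eagle: 1 + (0.6×3.67 + 0.4×3) = 4.402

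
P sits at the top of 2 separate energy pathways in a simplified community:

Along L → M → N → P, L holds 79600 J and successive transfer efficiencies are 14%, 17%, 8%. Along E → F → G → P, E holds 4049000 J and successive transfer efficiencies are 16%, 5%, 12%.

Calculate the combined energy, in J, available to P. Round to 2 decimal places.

Via L: 79600 × 0.14 × 0.17 × 0.08 = 151.5584 J
Via E: 4049000 × 0.16 × 0.05 × 0.12 = 3887.04 J
Total at P: 151.5584 + 3887.04 = 4038.5984 J

4038.60 J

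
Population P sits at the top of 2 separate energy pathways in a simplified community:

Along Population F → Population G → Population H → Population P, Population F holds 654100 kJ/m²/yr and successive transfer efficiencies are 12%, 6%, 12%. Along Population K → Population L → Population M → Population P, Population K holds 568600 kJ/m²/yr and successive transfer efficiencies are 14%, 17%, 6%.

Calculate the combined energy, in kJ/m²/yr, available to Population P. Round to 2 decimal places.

Via Population F: 654100 × 0.12 × 0.06 × 0.12 = 565.1424 kJ/m²/yr
Via Population K: 568600 × 0.14 × 0.17 × 0.06 = 811.9608 kJ/m²/yr
Total at Population P: 565.1424 + 811.9608 = 1377.1032 kJ/m²/yr

1377.10 kJ/m²/yr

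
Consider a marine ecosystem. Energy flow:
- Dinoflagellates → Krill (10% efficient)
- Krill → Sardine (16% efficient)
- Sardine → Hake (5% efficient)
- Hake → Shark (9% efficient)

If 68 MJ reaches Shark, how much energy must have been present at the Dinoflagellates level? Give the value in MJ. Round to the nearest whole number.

944444 MJ

Cumulative transfer efficiency: 0.1 × 0.16 × 0.05 × 0.09 = 0.000072
Dinoflagellates energy = 68 / 0.000072 = 944444 MJ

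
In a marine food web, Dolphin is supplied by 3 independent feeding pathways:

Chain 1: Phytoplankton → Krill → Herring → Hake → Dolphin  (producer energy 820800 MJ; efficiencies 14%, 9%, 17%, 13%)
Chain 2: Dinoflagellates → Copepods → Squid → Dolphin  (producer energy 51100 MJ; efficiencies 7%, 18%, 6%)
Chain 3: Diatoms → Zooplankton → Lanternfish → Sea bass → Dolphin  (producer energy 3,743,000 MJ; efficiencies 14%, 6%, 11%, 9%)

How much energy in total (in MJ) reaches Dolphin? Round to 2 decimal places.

578.46 MJ

Chain 1: 820800 × 0.14 × 0.09 × 0.17 × 0.13 = 228.559968 MJ
Chain 2: 51100 × 0.07 × 0.18 × 0.06 = 38.6316 MJ
Chain 3: 3743000 × 0.14 × 0.06 × 0.11 × 0.09 = 311.26788 MJ
Total at Dolphin: 228.559968 + 38.6316 + 311.26788 = 578.459448 MJ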